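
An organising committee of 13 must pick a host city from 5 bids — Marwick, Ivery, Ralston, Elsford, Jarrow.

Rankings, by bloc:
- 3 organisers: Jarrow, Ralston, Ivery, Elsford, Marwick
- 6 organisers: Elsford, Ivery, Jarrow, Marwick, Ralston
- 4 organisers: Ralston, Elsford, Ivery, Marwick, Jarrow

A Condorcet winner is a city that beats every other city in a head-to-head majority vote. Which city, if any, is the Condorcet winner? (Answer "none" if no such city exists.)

Check each pair by majority over 13 ballots:
Marwick vs Ivery: Marwick is ranked higher on 0 ballots, Ivery on 13. Ivery wins 13–0.
Marwick vs Ralston: 6 for Marwick, 7 for Ralston — Ralston by 7–6.
Marwick vs Elsford: 0 to 13, Elsford.
Marwick vs Jarrow: Marwick preferred on 4 ballots; Jarrow wins 9–4.
Ivery vs Ralston: Ivery preferred on 6 ballots; Ralston wins 7–6.
Ivery vs Elsford: 3 to 10, Elsford.
Ivery vs Jarrow: Ivery preferred on 6+4 = 10 ballots; Ivery wins 10–3.
Ralston vs Elsford: 3+4 = 7 for Ralston, 6 for Elsford — Ralston by 7–6.
Ralston vs Jarrow: 4 to 9, Jarrow.
Elsford vs Jarrow: Elsford preferred on 6+4 = 10 ballots; Elsford wins 10–3.
No city is unbeaten: Marwick loses to Ivery; Ivery loses to Ralston; Ralston loses to Jarrow; Elsford loses to Ralston; Jarrow loses to Ivery. In particular Ivery > Jarrow > Ralston > Ivery is a majority cycle — no Condorcet winner exists.

none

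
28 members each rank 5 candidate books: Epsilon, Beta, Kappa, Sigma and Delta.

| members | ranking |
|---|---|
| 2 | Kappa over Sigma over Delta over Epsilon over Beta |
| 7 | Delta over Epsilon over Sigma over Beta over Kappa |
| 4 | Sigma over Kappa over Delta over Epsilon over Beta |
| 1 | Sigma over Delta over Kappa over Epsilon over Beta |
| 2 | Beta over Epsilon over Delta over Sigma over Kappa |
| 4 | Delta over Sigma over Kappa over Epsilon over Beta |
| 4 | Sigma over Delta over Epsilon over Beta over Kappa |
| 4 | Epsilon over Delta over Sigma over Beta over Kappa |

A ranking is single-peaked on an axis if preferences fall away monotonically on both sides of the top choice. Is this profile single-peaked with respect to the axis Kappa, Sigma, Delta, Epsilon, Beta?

Axis positions: Kappa=1, Sigma=2, Delta=3, Epsilon=4, Beta=5.
Faction 1 (peak Kappa at position 1): ranking walks positions 1-2-3-4-5, expanding outward from the peak — single-peaked.
Faction 2 (peak Delta at position 3): ranking walks positions 3-4-2-5-1, expanding outward from the peak — single-peaked.
Faction 3 (peak Sigma at position 2): ranking walks positions 2-1-3-4-5, expanding outward from the peak — single-peaked.
Faction 4 (peak Sigma at position 2): ranking walks positions 2-3-1-4-5, expanding outward from the peak — single-peaked.
Faction 5 (peak Beta at position 5): ranking walks positions 5-4-3-2-1, expanding outward from the peak — single-peaked.
Faction 6 (peak Delta at position 3): ranking walks positions 3-2-1-4-5, expanding outward from the peak — single-peaked.
Faction 7 (peak Sigma at position 2): ranking walks positions 2-3-4-5-1, expanding outward from the peak — single-peaked.
Faction 8 (peak Epsilon at position 4): ranking walks positions 4-3-2-5-1, expanding outward from the peak — single-peaked.
Every ranking is single-peaked on this axis.

yes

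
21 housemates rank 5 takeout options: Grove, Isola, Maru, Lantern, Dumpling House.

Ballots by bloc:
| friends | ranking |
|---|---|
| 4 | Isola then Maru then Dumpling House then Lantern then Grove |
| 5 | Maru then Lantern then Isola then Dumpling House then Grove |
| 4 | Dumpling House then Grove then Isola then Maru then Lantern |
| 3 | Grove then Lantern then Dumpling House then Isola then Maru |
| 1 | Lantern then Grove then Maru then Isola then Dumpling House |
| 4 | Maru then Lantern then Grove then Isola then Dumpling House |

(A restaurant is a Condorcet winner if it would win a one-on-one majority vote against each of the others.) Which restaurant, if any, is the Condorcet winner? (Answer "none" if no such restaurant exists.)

Pairwise majorities:
Grove vs Isola: Grove is ranked higher on 4+3+1+4 = 12 ballots, Isola on 9. Grove wins 12–9.
Grove vs Maru: Grove is ranked higher on 4+3+1 = 8 ballots, Maru on 13. Maru wins 13–8.
Grove vs Lantern: Grove is ranked higher on 4+3 = 7 ballots, Lantern on 14. Lantern wins 14–7.
Grove vs Dumpling House: Grove preferred on 3+1+4 = 8 ballots; Dumpling House wins 13–8.
Isola vs Maru: 4+4+3 = 11 for Isola, 10 for Maru — Isola by 11–10.
Isola vs Lantern: 4+4 = 8 for Isola, 13 for Lantern — Lantern by 13–8.
Isola vs Dumpling House: 4+5+1+4 = 14 for Isola, 7 for Dumpling House — Isola by 14–7.
Maru vs Lantern: Maru preferred on 4+5+4+4 = 17 ballots; Maru wins 17–4.
Maru vs Dumpling House: Maru preferred on 4+5+1+4 = 14 ballots; Maru wins 14–7.
Lantern vs Dumpling House: Lantern is ranked higher on 5+3+1+4 = 13 ballots, Dumpling House on 8. Lantern wins 13–8.
Each restaurant drops at least one matchup (Grove loses to Maru; Isola loses to Grove; Maru loses to Isola; Lantern loses to Maru; Dumpling House loses to Isola); the cycle Grove beats Isola beats Maru beats Grove rules out a Condorcet winner.

none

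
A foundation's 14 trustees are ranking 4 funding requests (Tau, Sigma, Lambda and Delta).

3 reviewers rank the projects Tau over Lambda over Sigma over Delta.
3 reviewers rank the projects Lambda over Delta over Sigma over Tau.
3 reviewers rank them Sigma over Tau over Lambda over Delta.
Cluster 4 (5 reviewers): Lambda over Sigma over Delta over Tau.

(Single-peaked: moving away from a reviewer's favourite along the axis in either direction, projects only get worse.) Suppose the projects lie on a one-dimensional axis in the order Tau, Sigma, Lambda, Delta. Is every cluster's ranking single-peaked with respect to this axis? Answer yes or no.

no

Axis positions: Tau=1, Sigma=2, Lambda=3, Delta=4.
Cluster 1: ranking walks positions 1-3-2-4; Lambda is ranked above Sigma even though Sigma lies between Lambda and the peak Tau on the axis — preferences dip and rise again. Not single-peaked.
Cluster 2 (peak Lambda at position 3): ranking walks positions 3-4-2-1, expanding outward from the peak — single-peaked.
Cluster 3 (peak Sigma at position 2): ranking walks positions 2-1-3-4, expanding outward from the peak — single-peaked.
Cluster 4 (peak Lambda at position 3): ranking walks positions 3-2-4-1, expanding outward from the peak — single-peaked.
Cluster 1 violates single-peakedness, so the profile is not single-peaked on this axis.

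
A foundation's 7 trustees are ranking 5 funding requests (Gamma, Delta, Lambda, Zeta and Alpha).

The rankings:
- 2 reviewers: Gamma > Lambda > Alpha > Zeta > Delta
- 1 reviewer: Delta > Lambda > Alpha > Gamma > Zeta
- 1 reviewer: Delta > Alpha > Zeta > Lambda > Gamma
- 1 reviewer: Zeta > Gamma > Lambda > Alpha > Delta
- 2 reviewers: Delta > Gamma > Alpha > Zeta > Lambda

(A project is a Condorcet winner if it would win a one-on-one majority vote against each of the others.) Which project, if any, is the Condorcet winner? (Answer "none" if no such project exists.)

Delta

Head-to-head results (7 reviewers):
Gamma–Delta: Delta 4–3.
Gamma vs Lambda: Gamma, 5–2.
Gamma vs Zeta: Gamma wins 5–2.
Gamma vs Alpha: Gamma, 5–2.
Delta vs Lambda: Delta wins 4–3.
Delta vs Zeta: Delta, 4–3.
Delta–Alpha: Delta 4–3.
Lambda vs Zeta: Zeta wins 4–3.
Lambda vs Alpha: Lambda wins 4–3.
Zeta vs Alpha: Alpha, 6–1.
Only Delta has no losses; Delta is the Condorcet winner.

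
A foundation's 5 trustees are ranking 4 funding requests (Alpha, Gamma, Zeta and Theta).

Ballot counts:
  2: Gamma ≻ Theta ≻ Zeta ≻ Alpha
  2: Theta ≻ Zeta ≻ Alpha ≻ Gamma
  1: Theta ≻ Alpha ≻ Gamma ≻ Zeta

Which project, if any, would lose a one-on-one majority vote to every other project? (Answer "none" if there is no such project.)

none

Head-to-head results (5 reviewers):
Alpha vs Gamma: Alpha preferred on 2+1 = 3 ballots; Alpha wins 3–2.
Alpha vs Zeta: 1 to 4, Zeta.
Alpha–Theta: Theta 5–0.
Gamma vs Zeta: Gamma, 3–2.
Gamma vs Theta: Theta, 3–2.
Zeta vs Theta: Theta wins 5–0.
Each project has at least one pairwise win (Alpha beats Gamma; Gamma beats Zeta; Zeta beats Alpha; Theta beats Alpha) — no Condorcet loser.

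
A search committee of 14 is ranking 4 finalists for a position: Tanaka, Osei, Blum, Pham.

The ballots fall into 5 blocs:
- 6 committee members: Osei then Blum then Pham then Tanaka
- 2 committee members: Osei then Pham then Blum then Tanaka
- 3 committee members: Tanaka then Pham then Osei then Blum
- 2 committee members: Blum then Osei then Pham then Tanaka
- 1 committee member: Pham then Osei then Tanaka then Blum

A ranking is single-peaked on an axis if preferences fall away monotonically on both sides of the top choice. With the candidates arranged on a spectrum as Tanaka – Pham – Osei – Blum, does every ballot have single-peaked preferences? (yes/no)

Axis positions: Tanaka=1, Pham=2, Osei=3, Blum=4.
Bloc 1 (peak Osei at position 3): ranking walks positions 3-4-2-1, expanding outward from the peak — single-peaked.
Bloc 2 (peak Osei at position 3): ranking walks positions 3-2-4-1, expanding outward from the peak — single-peaked.
Bloc 3 (peak Tanaka at position 1): ranking walks positions 1-2-3-4, expanding outward from the peak — single-peaked.
Bloc 4 (peak Blum at position 4): ranking walks positions 4-3-2-1, expanding outward from the peak — single-peaked.
Bloc 5 (peak Pham at position 2): ranking walks positions 2-3-1-4, expanding outward from the peak — single-peaked.
Every ranking is single-peaked on this axis.

yes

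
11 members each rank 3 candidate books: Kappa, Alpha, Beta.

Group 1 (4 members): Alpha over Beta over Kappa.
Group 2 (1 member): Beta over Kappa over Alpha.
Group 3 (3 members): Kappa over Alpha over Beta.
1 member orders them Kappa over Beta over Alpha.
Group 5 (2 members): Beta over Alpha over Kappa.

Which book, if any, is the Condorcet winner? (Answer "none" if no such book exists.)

Alpha

Check each pair by majority over 11 ballots:
Kappa–Alpha: Alpha 6–5.
Kappa vs Beta: Beta, 7–4.
Alpha vs Beta: Alpha, 7–4.
Alpha defeats every rival head-to-head and is the Condorcet winner.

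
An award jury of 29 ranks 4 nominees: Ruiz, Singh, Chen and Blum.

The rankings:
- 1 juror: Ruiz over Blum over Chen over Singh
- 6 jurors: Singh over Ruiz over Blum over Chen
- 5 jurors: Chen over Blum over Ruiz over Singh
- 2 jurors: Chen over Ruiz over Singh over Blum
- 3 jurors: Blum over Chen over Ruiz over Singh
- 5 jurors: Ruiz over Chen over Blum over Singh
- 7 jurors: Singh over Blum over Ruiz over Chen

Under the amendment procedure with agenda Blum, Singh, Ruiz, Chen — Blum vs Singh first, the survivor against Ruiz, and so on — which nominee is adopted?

Ruiz

Round 1: Blum vs Singh — 14–15, Singh advances.
Round 2: Singh vs Ruiz — 13–16, Ruiz advances.
Round 3: Ruiz vs Chen — 19–10, Ruiz advances.
Ruiz survives the agenda.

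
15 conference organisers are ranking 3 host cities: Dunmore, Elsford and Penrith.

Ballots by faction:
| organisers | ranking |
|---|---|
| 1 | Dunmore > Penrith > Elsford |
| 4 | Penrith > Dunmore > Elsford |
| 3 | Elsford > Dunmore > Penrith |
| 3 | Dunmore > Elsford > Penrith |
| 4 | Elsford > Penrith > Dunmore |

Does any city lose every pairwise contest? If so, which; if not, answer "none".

Head-to-head results (15 organisers):
Dunmore–Elsford: Dunmore 8–7.
Dunmore vs Penrith: Penrith, 8–7.
Elsford vs Penrith: Elsford, 10–5.
Each city has at least one pairwise win (Dunmore beats Elsford; Elsford beats Penrith; Penrith beats Dunmore) — no Condorcet loser.

none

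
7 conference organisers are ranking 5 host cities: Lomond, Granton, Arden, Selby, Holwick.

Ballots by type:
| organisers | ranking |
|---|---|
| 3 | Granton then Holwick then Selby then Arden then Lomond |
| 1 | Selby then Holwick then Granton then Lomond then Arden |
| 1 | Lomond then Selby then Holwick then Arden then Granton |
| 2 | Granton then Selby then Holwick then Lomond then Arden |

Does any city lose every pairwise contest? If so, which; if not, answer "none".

Head-to-head results (7 organisers):
Lomond vs Granton: Lomond is ranked higher on 1 ballot, Granton on 6. Granton wins 6–1.
Lomond vs Arden: Lomond is ranked higher on 1+1+2 = 4 ballots, Arden on 3. Lomond wins 4–3.
Lomond vs Selby: 1 for Lomond, 6 for Selby — Selby by 6–1.
Lomond vs Holwick: Holwick, 6–1.
Granton vs Arden: Granton wins 6–1.
Granton vs Selby: Granton wins 5–2.
Granton vs Holwick: Granton wins 5–2.
Arden–Selby: Selby 7–0.
Arden vs Holwick: Arden is ranked higher on 0 ballots, Holwick on 7. Holwick wins 7–0.
Selby vs Holwick: 4 to 3, Selby.
Arden loses to every other city — it is the Condorcet loser.

Arden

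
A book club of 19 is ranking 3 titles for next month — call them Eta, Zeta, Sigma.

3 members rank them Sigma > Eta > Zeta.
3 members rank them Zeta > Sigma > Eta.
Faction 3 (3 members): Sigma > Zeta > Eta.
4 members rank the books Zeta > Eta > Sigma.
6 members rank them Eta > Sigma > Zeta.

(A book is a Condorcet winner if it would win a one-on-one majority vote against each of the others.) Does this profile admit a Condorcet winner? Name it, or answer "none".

Check each pair by majority over 19 ballots:
Eta vs Zeta: Zeta, 10–9.
Eta–Sigma: Eta 10–9.
Zeta vs Sigma: Sigma, 12–7.
Each book drops at least one matchup (Eta loses to Zeta; Zeta loses to Sigma; Sigma loses to Eta); the cycle Eta → Sigma → Zeta → Eta rules out a Condorcet winner.

none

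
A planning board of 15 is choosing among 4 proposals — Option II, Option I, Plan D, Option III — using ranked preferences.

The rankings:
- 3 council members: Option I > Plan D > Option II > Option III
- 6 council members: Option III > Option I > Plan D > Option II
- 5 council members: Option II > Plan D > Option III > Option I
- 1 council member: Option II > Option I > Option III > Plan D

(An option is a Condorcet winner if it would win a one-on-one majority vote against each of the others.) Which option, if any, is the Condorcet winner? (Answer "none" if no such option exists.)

none

Head-to-head results (15 council members):
Option II vs Option I: 6 to 9, Option I.
Option II vs Plan D: 6 to 9, Plan D.
Option II vs Option III: 3+5+1 = 9 for Option II, 6 for Option III — Option II by 9–6.
Option I vs Plan D: Option I preferred on 3+6+1 = 10 ballots; Option I wins 10–5.
Option I vs Option III: 3+1 = 4 for Option I, 11 for Option III — Option III by 11–4.
Plan D vs Option III: Plan D is ranked higher on 3+5 = 8 ballots, Option III on 7. Plan D wins 8–7.
Each option drops at least one matchup (Option II loses to Option I; Option I loses to Option III; Plan D loses to Option I; Option III loses to Option II); the cycle Option II → Option III → Option I → Option II rules out a Condorcet winner.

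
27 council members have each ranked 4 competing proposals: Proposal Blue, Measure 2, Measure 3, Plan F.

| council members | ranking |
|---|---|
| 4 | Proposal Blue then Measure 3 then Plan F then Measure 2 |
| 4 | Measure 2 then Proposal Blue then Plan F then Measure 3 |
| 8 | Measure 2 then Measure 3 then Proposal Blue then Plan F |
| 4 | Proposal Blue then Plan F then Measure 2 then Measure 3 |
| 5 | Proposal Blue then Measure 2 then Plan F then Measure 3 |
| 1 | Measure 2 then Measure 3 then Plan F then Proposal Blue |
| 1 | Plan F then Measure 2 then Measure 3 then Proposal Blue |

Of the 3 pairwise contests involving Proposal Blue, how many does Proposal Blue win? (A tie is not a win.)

2

Proposal Blue against each rival (27 council members):
Proposal Blue vs Measure 2: Proposal Blue preferred on 4+4+5 = 13 ballots; Measure 2 wins 14–13.
Proposal Blue vs Measure 3: Proposal Blue is ranked higher on 4+4+4+5 = 17 ballots, Measure 3 on 10. Proposal Blue wins 17–10.
Proposal Blue vs Plan F: Proposal Blue preferred on 4+4+8+4+5 = 25 ballots; Proposal Blue wins 25–2.
Proposal Blue beats Measure 3, Plan F; loses to Measure 2 — 2 pairwise wins.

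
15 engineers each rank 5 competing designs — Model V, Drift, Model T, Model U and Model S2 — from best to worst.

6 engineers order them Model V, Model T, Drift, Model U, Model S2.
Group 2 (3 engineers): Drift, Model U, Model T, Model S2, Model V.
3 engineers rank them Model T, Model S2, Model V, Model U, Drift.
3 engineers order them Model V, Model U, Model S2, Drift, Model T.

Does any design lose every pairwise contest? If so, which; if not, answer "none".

Pairwise majorities:
Model V vs Drift: 6+3+3 = 12 for Model V, 3 for Drift — Model V by 12–3.
Model V vs Model T: Model V wins 9–6.
Model V vs Model U: Model V, 12–3.
Model V–Model S2: Model V 9–6.
Drift–Model T: Model T 9–6.
Drift vs Model U: 6+3 = 9 for Drift, 6 for Model U — Drift by 9–6.
Drift vs Model S2: Drift is ranked higher on 6+3 = 9 ballots, Model S2 on 6. Drift wins 9–6.
Model T vs Model U: Model T wins 9–6.
Model T vs Model S2: Model T is ranked higher on 6+3+3 = 12 ballots, Model S2 on 3. Model T wins 12–3.
Model U vs Model S2: Model U preferred on 6+3+3 = 12 ballots; Model U wins 12–3.
Model S2 is beaten in every head-to-head and is the Condorcet loser.

Model S2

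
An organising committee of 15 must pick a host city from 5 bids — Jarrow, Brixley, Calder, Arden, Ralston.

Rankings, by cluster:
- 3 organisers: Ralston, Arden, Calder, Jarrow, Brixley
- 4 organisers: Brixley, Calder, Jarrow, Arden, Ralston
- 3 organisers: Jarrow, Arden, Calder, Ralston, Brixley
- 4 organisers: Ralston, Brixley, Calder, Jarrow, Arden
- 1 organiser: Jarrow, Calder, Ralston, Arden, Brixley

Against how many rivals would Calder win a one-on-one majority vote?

3

Calder against each rival (15 organisers):
Calder vs Jarrow: Calder is ranked higher on 3+4+4 = 11 ballots, Jarrow on 4. Calder wins 11–4.
Calder vs Brixley: Brixley, 8–7.
Calder vs Arden: Calder, 9–6.
Calder vs Ralston: 4+3+1 = 8 for Calder, 7 for Ralston — Calder by 8–7.
Calder beats Jarrow, Arden, Ralston; loses to Brixley — 3 pairwise wins.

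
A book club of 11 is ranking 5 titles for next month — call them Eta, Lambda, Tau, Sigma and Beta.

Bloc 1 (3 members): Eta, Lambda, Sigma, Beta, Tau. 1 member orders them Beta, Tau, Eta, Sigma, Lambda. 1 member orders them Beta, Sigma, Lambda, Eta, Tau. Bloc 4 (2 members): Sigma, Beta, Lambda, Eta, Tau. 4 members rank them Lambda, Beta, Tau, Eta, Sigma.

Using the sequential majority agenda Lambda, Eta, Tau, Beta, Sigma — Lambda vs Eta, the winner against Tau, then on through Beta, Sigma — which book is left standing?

Round 1: Lambda vs Eta — 7–4, Lambda advances.
Round 2: Lambda vs Tau — 10–1, Lambda advances.
Round 3: Lambda vs Beta — 7–4, Lambda advances.
Round 4: Lambda vs Sigma — 7–4, Lambda advances.
The agenda winner is Lambda.

Lambda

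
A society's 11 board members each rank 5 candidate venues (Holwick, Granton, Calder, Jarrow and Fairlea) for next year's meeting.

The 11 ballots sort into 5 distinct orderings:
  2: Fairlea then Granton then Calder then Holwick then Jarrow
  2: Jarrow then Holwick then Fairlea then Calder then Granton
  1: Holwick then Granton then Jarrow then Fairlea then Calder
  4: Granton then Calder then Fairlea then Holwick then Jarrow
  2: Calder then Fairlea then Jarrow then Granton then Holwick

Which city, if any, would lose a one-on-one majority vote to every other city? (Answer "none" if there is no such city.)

Jarrow

Head-to-head results (11 organisers):
Holwick vs Granton: 3 to 8, Granton.
Holwick vs Calder: Calder, 8–3.
Holwick vs Jarrow: 7 to 4, Holwick.
Holwick vs Fairlea: Fairlea, 8–3.
Granton–Calder: Granton 7–4.
Granton vs Jarrow: Granton is ranked higher on 2+1+4 = 7 ballots, Jarrow on 4. Granton wins 7–4.
Granton vs Fairlea: 5 to 6, Fairlea.
Calder vs Jarrow: Calder preferred on 2+4+2 = 8 ballots; Calder wins 8–3.
Calder vs Fairlea: Calder wins 6–5.
Jarrow vs Fairlea: 3 to 8, Fairlea.
Only Jarrow has no wins; Jarrow is the Condorcet loser.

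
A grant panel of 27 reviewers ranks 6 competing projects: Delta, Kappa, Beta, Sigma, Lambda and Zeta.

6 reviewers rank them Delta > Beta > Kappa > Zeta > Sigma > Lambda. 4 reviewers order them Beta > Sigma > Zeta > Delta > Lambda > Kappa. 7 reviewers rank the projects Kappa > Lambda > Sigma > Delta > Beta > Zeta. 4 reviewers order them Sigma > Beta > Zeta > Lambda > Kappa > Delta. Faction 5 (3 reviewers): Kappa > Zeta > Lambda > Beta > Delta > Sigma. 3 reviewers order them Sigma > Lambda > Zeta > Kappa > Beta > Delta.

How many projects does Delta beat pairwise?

0

Delta against each rival (27 reviewers):
Delta vs Kappa: Kappa, 17–10.
Delta vs Beta: Delta is ranked higher on 6+7 = 13 ballots, Beta on 14. Beta wins 14–13.
Delta vs Sigma: Delta is ranked higher on 6+3 = 9 ballots, Sigma on 18. Sigma wins 18–9.
Delta–Lambda: Lambda 17–10.
Delta vs Zeta: Delta preferred on 6+7 = 13 ballots; Zeta wins 14–13.
Delta beats no one; loses to Kappa, Beta, Sigma, Lambda, Zeta — 0 pairwise wins.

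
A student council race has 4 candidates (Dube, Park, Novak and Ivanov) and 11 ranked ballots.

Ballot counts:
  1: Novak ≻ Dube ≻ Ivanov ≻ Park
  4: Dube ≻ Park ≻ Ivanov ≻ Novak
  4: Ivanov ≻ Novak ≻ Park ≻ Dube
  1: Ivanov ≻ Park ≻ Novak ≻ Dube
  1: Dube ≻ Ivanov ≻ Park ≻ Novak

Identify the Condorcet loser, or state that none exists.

none

Head-to-head results (11 voters):
Dube vs Park: Dube is ranked higher on 1+4+1 = 6 ballots, Park on 5. Dube wins 6–5.
Dube–Novak: Novak 6–5.
Dube vs Ivanov: 1+4+1 = 6 for Dube, 5 for Ivanov — Dube by 6–5.
Park vs Novak: 6 to 5, Park.
Park vs Ivanov: Ivanov, 7–4.
Novak vs Ivanov: 1 to 10, Ivanov.
Every candidate wins at least one matchup (Dube beats Park; Park beats Novak; Novak beats Dube; Ivanov beats Park), so there is no Condorcet loser.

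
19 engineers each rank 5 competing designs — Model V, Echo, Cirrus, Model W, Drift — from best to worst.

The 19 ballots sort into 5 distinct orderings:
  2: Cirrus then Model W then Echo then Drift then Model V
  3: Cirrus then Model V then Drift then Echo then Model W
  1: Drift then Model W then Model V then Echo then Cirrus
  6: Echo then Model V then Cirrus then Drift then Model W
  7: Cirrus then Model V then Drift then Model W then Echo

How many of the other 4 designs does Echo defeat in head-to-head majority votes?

Echo against each rival (19 engineers):
Echo–Model V: Model V 11–8.
Echo vs Cirrus: Cirrus, 12–7.
Echo vs Model W: Echo preferred on 3+6 = 9 ballots; Model W wins 10–9.
Echo–Drift: Drift 11–8.
Echo beats no one; loses to Model V, Cirrus, Model W, Drift — 0 pairwise wins.

0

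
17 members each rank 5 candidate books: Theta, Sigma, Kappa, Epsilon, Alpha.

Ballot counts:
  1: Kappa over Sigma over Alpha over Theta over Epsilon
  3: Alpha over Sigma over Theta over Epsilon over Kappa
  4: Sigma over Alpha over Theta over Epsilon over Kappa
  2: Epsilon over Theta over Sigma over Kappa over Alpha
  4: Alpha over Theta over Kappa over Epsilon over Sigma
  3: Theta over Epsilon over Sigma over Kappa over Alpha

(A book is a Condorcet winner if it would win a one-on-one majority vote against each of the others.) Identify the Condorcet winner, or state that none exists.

Check each pair by majority over 17 ballots:
Theta vs Sigma: Theta wins 9–8.
Theta vs Kappa: Theta wins 16–1.
Theta vs Epsilon: Theta, 15–2.
Theta vs Alpha: Alpha, 12–5.
Sigma vs Kappa: Sigma wins 12–5.
Sigma vs Epsilon: Epsilon wins 9–8.
Sigma vs Alpha: Sigma, 10–7.
Kappa vs Epsilon: Epsilon, 12–5.
Kappa vs Alpha: Alpha, 11–6.
Epsilon–Alpha: Alpha 12–5.
Each book drops at least one matchup (Theta loses to Alpha; Sigma loses to Theta; Kappa loses to Theta; Epsilon loses to Theta; Alpha loses to Sigma); the cycle Theta → Sigma → Alpha → Theta rules out a Condorcet winner.

none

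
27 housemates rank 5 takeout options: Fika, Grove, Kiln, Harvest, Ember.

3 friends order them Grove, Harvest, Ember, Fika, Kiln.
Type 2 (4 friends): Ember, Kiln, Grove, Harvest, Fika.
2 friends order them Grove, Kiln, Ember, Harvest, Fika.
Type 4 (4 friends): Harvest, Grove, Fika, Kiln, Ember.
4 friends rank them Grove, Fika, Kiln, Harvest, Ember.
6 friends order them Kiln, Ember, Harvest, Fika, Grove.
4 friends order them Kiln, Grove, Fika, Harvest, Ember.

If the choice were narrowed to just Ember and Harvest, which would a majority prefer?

Ballots ranking Ember above Harvest: 4 + 2 + 6 = 12.
Ballots ranking Harvest above Ember: 27 − 12 = 15.
Harvest wins the head-to-head 15–12.

Harvest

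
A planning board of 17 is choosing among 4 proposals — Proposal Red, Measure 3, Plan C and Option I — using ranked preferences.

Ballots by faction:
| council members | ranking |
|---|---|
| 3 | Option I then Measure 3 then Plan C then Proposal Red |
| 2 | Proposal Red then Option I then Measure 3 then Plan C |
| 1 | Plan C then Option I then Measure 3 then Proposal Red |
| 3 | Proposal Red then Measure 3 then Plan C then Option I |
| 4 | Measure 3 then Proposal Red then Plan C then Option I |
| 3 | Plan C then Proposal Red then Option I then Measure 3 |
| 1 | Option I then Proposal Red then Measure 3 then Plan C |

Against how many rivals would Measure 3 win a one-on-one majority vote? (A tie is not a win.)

Measure 3 against each rival (17 council members):
Measure 3 vs Proposal Red: Proposal Red, 9–8.
Measure 3 vs Plan C: Measure 3, 13–4.
Measure 3–Option I: Option I 10–7.
Measure 3 beats Plan C; loses to Proposal Red, Option I — 1 pairwise win.

1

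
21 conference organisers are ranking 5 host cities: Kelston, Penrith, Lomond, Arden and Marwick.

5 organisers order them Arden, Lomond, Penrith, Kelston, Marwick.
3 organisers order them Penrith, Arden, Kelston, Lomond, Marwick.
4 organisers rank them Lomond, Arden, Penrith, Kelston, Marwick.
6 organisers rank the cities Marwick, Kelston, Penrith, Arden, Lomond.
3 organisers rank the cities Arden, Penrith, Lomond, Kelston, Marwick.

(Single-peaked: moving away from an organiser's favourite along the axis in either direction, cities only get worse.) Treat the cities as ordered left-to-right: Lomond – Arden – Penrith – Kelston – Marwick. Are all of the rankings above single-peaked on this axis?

yes

Axis positions: Lomond=1, Arden=2, Penrith=3, Kelston=4, Marwick=5.
Group 1 (peak Arden at position 2): ranking walks positions 2-1-3-4-5, expanding outward from the peak — single-peaked.
Group 2 (peak Penrith at position 3): ranking walks positions 3-2-4-1-5, expanding outward from the peak — single-peaked.
Group 3 (peak Lomond at position 1): ranking walks positions 1-2-3-4-5, expanding outward from the peak — single-peaked.
Group 4 (peak Marwick at position 5): ranking walks positions 5-4-3-2-1, expanding outward from the peak — single-peaked.
Group 5 (peak Arden at position 2): ranking walks positions 2-3-1-4-5, expanding outward from the peak — single-peaked.
Every ranking is single-peaked on this axis.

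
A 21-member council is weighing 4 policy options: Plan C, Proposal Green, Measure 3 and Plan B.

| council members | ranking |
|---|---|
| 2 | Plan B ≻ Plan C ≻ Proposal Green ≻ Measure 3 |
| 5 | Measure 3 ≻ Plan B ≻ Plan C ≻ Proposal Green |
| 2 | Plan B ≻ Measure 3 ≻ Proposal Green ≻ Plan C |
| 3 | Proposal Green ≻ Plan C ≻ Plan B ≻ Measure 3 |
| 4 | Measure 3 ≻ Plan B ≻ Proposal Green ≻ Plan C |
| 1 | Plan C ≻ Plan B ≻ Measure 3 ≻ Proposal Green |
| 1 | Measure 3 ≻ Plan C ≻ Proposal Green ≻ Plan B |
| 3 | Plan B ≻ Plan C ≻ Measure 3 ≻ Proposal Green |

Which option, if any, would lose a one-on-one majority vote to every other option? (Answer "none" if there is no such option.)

Head-to-head results (21 council members):
Plan C vs Proposal Green: Plan C, 12–9.
Plan C vs Measure 3: Plan C preferred on 2+3+1+3 = 9 ballots; Measure 3 wins 12–9.
Plan C vs Plan B: 3+1+1 = 5 for Plan C, 16 for Plan B — Plan B by 16–5.
Proposal Green vs Measure 3: Proposal Green preferred on 2+3 = 5 ballots; Measure 3 wins 16–5.
Proposal Green vs Plan B: Proposal Green is ranked higher on 3+1 = 4 ballots, Plan B on 17. Plan B wins 17–4.
Measure 3 vs Plan B: Plan B wins 11–10.
Proposal Green loses to every other option — it is the Condorcet loser.

Proposal Green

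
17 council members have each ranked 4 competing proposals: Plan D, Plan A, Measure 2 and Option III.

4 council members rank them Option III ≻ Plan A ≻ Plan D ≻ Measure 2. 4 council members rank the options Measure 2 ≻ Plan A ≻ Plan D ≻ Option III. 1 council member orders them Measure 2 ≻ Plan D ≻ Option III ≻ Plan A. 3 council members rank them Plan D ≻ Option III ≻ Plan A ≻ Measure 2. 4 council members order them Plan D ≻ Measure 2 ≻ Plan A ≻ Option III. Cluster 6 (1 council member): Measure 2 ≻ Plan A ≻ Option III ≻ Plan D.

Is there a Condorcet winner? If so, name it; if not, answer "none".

Head-to-head results (17 council members):
Plan D vs Plan A: Plan D is ranked higher on 1+3+4 = 8 ballots, Plan A on 9. Plan A wins 9–8.
Plan D vs Measure 2: 4+3+4 = 11 for Plan D, 6 for Measure 2 — Plan D by 11–6.
Plan D vs Option III: Plan D is ranked higher on 4+1+3+4 = 12 ballots, Option III on 5. Plan D wins 12–5.
Plan A vs Measure 2: 7 to 10, Measure 2.
Plan A vs Option III: Plan A preferred on 4+4+1 = 9 ballots; Plan A wins 9–8.
Measure 2 vs Option III: 10 to 7, Measure 2.
Every option loses at least once (Plan D loses to Plan A; Plan A loses to Measure 2; Measure 2 loses to Plan D; Option III loses to Plan D). The majority relation contains the cycle Plan D > Measure 2 > Plan A > Plan D, so there is no Condorcet winner.

none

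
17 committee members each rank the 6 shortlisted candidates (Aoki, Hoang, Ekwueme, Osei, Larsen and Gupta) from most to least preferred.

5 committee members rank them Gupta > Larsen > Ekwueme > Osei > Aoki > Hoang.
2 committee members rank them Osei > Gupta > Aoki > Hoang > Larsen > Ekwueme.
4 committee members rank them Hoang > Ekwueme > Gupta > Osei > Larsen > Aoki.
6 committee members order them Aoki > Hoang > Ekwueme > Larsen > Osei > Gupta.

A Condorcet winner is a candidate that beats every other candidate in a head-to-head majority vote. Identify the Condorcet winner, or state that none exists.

Check each pair by majority over 17 ballots:
Aoki vs Hoang: Aoki wins 13–4.
Aoki–Ekwueme: Ekwueme 9–8.
Aoki vs Osei: Osei, 11–6.
Aoki vs Larsen: Larsen, 9–8.
Aoki vs Gupta: Gupta wins 11–6.
Hoang vs Ekwueme: Hoang, 12–5.
Hoang–Osei: Hoang 10–7.
Hoang–Larsen: Hoang 12–5.
Hoang vs Gupta: Hoang wins 10–7.
Ekwueme–Osei: Ekwueme 15–2.
Ekwueme–Larsen: Ekwueme 10–7.
Ekwueme–Gupta: Ekwueme 10–7.
Osei vs Larsen: Larsen wins 11–6.
Osei vs Gupta: Gupta wins 9–8.
Larsen vs Gupta: Gupta, 11–6.
No candidate is unbeaten: Aoki loses to Ekwueme; Hoang loses to Aoki; Ekwueme loses to Hoang; Osei loses to Hoang; Larsen loses to Hoang; Gupta loses to Hoang. In particular Aoki → Hoang → Ekwueme → Aoki is a majority cycle — no Condorcet winner exists.

none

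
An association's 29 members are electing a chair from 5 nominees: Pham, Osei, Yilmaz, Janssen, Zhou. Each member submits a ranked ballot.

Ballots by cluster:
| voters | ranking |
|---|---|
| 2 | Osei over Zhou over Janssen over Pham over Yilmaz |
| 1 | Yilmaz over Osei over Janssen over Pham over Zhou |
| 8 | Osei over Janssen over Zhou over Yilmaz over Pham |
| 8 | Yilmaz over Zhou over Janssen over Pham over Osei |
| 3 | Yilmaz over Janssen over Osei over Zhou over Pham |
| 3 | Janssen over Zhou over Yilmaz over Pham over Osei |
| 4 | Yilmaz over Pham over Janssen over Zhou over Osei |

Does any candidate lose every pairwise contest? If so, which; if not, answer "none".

Head-to-head results (29 voters):
Pham–Osei: Pham 15–14.
Pham vs Yilmaz: Pham preferred on 2 ballots; Yilmaz wins 27–2.
Pham vs Janssen: 4 for Pham, 25 for Janssen — Janssen by 25–4.
Pham vs Zhou: Zhou, 24–5.
Osei vs Yilmaz: Osei is ranked higher on 2+8 = 10 ballots, Yilmaz on 19. Yilmaz wins 19–10.
Osei vs Janssen: Janssen wins 18–11.
Osei vs Zhou: Osei preferred on 2+1+8+3 = 14 ballots; Zhou wins 15–14.
Yilmaz vs Janssen: Yilmaz is ranked higher on 1+8+3+4 = 16 ballots, Janssen on 13. Yilmaz wins 16–13.
Yilmaz–Zhou: Yilmaz 16–13.
Janssen vs Zhou: Janssen preferred on 1+8+3+3+4 = 19 ballots; Janssen wins 19–10.
Osei is beaten in every head-to-head and is the Condorcet loser.

Osei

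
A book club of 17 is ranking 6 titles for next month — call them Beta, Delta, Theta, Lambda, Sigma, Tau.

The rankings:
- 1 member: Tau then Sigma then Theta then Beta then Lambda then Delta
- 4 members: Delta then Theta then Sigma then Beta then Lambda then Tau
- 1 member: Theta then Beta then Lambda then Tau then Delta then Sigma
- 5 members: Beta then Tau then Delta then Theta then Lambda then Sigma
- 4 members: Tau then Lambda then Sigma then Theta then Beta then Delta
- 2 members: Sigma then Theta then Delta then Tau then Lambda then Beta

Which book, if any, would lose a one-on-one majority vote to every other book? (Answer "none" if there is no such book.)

none

Pairwise majorities:
Beta–Delta: Beta 11–6.
Beta–Theta: Theta 12–5.
Beta vs Lambda: Beta, 11–6.
Beta–Sigma: Sigma 11–6.
Beta vs Tau: Beta preferred on 4+1+5 = 10 ballots; Beta wins 10–7.
Delta vs Theta: 4+5 = 9 for Delta, 8 for Theta — Delta by 9–8.
Delta–Lambda: Delta 11–6.
Delta–Sigma: Delta 10–7.
Delta vs Tau: Tau, 11–6.
Theta vs Lambda: Theta preferred on 1+4+1+5+2 = 13 ballots; Theta wins 13–4.
Theta–Sigma: Theta 10–7.
Theta–Tau: Tau 10–7.
Lambda vs Sigma: Lambda wins 10–7.
Lambda vs Tau: 4+1 = 5 for Lambda, 12 for Tau — Tau by 12–5.
Sigma vs Tau: Sigma preferred on 4+2 = 6 ballots; Tau wins 11–6.
Each book has at least one pairwise win (Beta beats Delta; Delta beats Theta; Theta beats Beta; Lambda beats Sigma; Sigma beats Beta; Tau beats Delta) — no Condorcet loser.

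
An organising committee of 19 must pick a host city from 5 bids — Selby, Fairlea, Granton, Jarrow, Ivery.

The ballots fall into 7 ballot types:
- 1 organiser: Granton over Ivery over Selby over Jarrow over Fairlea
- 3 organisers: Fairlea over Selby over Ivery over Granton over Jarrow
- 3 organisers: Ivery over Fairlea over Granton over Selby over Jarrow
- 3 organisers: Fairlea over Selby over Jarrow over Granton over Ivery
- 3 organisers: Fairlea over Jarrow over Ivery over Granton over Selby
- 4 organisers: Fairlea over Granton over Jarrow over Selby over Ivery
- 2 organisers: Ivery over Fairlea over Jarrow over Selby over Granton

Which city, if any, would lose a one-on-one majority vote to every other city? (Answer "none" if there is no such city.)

none

Pairwise majorities:
Selby vs Fairlea: Fairlea, 18–1.
Selby–Granton: Granton 11–8.
Selby vs Jarrow: 1+3+3+3 = 10 for Selby, 9 for Jarrow — Selby by 10–9.
Selby vs Ivery: 3+3+4 = 10 for Selby, 9 for Ivery — Selby by 10–9.
Fairlea vs Granton: 18 to 1, Fairlea.
Fairlea vs Jarrow: 18 to 1, Fairlea.
Fairlea vs Ivery: 3+3+3+4 = 13 for Fairlea, 6 for Ivery — Fairlea by 13–6.
Granton vs Jarrow: Granton is ranked higher on 1+3+3+4 = 11 ballots, Jarrow on 8. Granton wins 11–8.
Granton–Ivery: Ivery 11–8.
Jarrow vs Ivery: 10 to 9, Jarrow.
Every city wins at least one matchup (Selby beats Jarrow; Fairlea beats Selby; Granton beats Selby; Jarrow beats Ivery; Ivery beats Granton), so there is no Condorcet loser.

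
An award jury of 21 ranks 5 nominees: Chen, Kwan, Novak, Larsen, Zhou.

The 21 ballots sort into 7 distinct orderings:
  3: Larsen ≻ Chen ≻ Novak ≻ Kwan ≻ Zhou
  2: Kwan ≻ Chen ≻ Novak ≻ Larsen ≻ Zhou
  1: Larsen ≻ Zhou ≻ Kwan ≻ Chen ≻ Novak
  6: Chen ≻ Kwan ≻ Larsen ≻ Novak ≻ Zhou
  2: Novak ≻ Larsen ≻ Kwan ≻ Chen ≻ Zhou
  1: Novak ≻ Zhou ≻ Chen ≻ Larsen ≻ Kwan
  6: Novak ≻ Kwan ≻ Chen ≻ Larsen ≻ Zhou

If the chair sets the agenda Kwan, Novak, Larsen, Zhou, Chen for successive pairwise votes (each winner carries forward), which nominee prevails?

Round 1: Kwan vs Novak — 9–12, Novak advances.
Round 2: Novak vs Larsen — 11–10, Novak advances.
Round 3: Novak vs Zhou — 20–1, Novak advances.
Round 4: Novak vs Chen — 9–12, Chen advances.
The agenda winner is Chen.

Chen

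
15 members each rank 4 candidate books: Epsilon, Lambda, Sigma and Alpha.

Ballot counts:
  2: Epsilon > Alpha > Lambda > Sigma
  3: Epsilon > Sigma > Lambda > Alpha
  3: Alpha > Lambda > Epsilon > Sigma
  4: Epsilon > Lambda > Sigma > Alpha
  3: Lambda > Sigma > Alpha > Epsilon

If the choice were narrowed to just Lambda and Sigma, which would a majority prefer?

Lambda

Ballots ranking Lambda above Sigma: 2 + 3 + 4 + 3 = 12.
Ballots ranking Sigma above Lambda: 15 − 12 = 3.
Lambda wins the head-to-head 12–3.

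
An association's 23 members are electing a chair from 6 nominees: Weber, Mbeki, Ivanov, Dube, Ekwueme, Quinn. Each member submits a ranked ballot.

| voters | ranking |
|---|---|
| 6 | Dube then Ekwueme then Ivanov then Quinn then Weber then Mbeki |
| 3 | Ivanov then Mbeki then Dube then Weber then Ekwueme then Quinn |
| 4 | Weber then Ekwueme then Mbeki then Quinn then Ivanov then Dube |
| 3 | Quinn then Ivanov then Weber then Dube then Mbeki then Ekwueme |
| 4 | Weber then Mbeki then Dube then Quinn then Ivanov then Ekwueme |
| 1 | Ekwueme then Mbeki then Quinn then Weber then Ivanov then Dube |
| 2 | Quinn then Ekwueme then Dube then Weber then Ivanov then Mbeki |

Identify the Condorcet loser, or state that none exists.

Pairwise majorities:
Weber–Mbeki: Weber 19–4.
Weber vs Ivanov: 4+4+1+2 = 11 for Weber, 12 for Ivanov — Ivanov by 12–11.
Weber vs Dube: Weber wins 12–11.
Weber vs Ekwueme: 3+4+3+4 = 14 for Weber, 9 for Ekwueme — Weber by 14–9.
Weber vs Quinn: Quinn, 12–11.
Mbeki vs Ivanov: 9 to 14, Ivanov.
Mbeki–Dube: Mbeki 12–11.
Mbeki vs Ekwueme: 10 to 13, Ekwueme.
Mbeki vs Quinn: Mbeki is ranked higher on 3+4+4+1 = 12 ballots, Quinn on 11. Mbeki wins 12–11.
Ivanov vs Dube: Dube wins 12–11.
Ivanov vs Ekwueme: Ivanov preferred on 3+3+4 = 10 ballots; Ekwueme wins 13–10.
Ivanov vs Quinn: 9 to 14, Quinn.
Dube–Ekwueme: Dube 16–7.
Dube vs Quinn: Dube preferred on 6+3+4 = 13 ballots; Dube wins 13–10.
Ekwueme vs Quinn: Ekwueme, 14–9.
No candidate is winless: Weber beats Mbeki; Mbeki beats Dube; Ivanov beats Weber; Dube beats Ivanov; Ekwueme beats Mbeki; Quinn beats Weber. There is no Condorcet loser.

none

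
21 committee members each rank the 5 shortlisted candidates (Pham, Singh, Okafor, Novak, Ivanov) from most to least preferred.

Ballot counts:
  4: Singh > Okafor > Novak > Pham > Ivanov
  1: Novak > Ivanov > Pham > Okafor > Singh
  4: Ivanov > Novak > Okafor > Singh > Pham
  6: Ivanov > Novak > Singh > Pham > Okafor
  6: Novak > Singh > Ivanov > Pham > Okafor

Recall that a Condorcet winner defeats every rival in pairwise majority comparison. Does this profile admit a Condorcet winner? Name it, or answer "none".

Novak

Pairwise majorities:
Pham vs Singh: 1 for Pham, 20 for Singh — Singh by 20–1.
Pham vs Okafor: Pham is ranked higher on 1+6+6 = 13 ballots, Okafor on 8. Pham wins 13–8.
Pham vs Novak: 0 for Pham, 21 for Novak — Novak by 21–0.
Pham vs Ivanov: 4 to 17, Ivanov.
Singh vs Okafor: 16 to 5, Singh.
Singh vs Novak: Singh is ranked higher on 4 ballots, Novak on 17. Novak wins 17–4.
Singh vs Ivanov: Singh is ranked higher on 4+6 = 10 ballots, Ivanov on 11. Ivanov wins 11–10.
Okafor vs Novak: Okafor preferred on 4 ballots; Novak wins 17–4.
Okafor vs Ivanov: Okafor preferred on 4 ballots; Ivanov wins 17–4.
Novak vs Ivanov: Novak is ranked higher on 4+1+6 = 11 ballots, Ivanov on 10. Novak wins 11–10.
Novak defeats every rival head-to-head and is the Condorcet winner.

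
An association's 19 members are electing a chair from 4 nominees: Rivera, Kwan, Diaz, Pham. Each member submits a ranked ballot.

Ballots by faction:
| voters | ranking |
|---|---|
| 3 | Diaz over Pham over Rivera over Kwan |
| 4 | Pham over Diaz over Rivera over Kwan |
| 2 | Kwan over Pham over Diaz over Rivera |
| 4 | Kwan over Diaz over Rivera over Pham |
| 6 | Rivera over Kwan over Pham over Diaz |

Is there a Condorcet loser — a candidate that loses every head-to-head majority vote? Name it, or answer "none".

Pairwise majorities:
Rivera vs Kwan: Rivera, 13–6.
Rivera vs Diaz: Rivera is ranked higher on 6 ballots, Diaz on 13. Diaz wins 13–6.
Rivera vs Pham: Rivera preferred on 4+6 = 10 ballots; Rivera wins 10–9.
Kwan–Diaz: Kwan 12–7.
Kwan vs Pham: Kwan preferred on 2+4+6 = 12 ballots; Kwan wins 12–7.
Diaz vs Pham: Diaz preferred on 3+4 = 7 ballots; Pham wins 12–7.
Each candidate has at least one pairwise win (Rivera beats Kwan; Kwan beats Diaz; Diaz beats Rivera; Pham beats Diaz) — no Condorcet loser.

none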